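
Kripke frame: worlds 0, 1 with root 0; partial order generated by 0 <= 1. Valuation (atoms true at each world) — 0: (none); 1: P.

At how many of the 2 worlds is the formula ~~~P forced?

0: does not force it — 0 ||-/- ~~~P since 0 is accessible from 0 and 0 ||- ~~P.
1: does not force it — 1 ||-/- ~~~P since 1 is accessible from 1 and 1 ||- ~~P.
Worlds forcing the formula: { }.

0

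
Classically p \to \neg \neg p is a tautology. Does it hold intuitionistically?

This is double-negation introduction, which is intuitionistically derivable.
If a world forces p then every accessible world forces p (persistence), so none forces \neg p; hence \neg \neg p.

Yes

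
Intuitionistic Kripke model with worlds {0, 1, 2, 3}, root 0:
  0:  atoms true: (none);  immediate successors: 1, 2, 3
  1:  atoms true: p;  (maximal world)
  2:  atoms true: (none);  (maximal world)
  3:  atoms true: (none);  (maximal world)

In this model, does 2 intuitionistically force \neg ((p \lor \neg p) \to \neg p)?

2 \nVdash \neg ((p \lor \neg p) \to \neg p) since 2 is accessible from 2 and 2 \Vdash (p \lor \neg p) \to \neg p.
2 \Vdash (p \lor \neg p) \to \neg p: every world accessible from 2 that forces p \lor \neg p (namely 2) also forces \neg p.

No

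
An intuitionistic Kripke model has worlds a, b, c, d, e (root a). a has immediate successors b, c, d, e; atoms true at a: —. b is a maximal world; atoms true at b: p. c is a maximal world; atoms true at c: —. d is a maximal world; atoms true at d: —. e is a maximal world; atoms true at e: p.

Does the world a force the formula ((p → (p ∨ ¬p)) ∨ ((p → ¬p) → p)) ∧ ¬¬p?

No

a ⊮ ((p → (p ∨ ¬p)) ∨ ((p → ¬p) → p)) ∧ ¬¬p since a fails ¬¬p.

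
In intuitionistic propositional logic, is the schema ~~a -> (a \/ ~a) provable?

No

This is a variant of double-negation elimination (deriving excluded middle from double negation), which is not intuitionistically valid.
A Kripke countermodel: worlds 0, 1; order generated by 0 <= 1; atoms true at each world — 0:{}; 1:{a}.
0 ||-/- ~~a -> (a \/ ~a): already at 0 itself, 0 ||- ~~a but 0 ||-/- a \/ ~a.
0 ||-/- a \/ ~a: neither disjunct is forced at 0.
0 lacks atom a, so 0 ||-/- a.
So the root 0 does not force the formula.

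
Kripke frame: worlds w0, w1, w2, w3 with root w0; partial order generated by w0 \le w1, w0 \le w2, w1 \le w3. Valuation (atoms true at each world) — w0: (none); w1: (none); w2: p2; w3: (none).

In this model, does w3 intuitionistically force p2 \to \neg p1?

Yes

w3 \Vdash p2 \to \neg p1 vacuously: no world accessible from w3 forces the antecedent p2.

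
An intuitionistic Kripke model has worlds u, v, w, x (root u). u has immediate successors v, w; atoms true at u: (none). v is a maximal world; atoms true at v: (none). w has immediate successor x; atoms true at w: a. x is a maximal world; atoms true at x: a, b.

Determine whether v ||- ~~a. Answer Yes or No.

v ||-/- ~~a since v is accessible from v and v ||- ~a.
v ||- ~a: no world accessible from v forces a.

No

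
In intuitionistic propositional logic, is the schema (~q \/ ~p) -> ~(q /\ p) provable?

Yes

This is a constructively valid De Morgan direction (disjunction of negations to negated conjunction), which is intuitionistically derivable.
If ~q holds at a world then no accessible world forces q, hence none forces q /\ p; likewise for ~p.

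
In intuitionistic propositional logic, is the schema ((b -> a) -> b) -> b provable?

This is Peirce's law, which is not intuitionistically valid.
A Kripke countermodel: worlds u, v; order generated by u <= v; atoms true at each world — u:{}; v:{b}.
u ||-/- ((b -> a) -> b) -> b: already at u itself, u ||- (b -> a) -> b but u ||-/- b.
u lacks atom b, so u ||-/- b.
So the root u does not force the formula.

No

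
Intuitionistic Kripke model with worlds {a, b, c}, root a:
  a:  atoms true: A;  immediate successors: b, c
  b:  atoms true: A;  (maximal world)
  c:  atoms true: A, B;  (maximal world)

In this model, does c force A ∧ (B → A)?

Yes

c ⊩ A ∧ (B → A) since c forces both conjuncts.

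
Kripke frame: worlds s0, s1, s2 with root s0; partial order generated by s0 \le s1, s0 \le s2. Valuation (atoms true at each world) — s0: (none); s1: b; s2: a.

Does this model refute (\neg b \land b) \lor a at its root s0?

Yes

s0 \nVdash (\neg b \land b) \lor a: neither disjunct is forced at s0.
s0 \nVdash \neg b \land b since s0 fails \neg b.
So the root s0 does not force (\neg b \land b) \lor a; the model is a countermodel.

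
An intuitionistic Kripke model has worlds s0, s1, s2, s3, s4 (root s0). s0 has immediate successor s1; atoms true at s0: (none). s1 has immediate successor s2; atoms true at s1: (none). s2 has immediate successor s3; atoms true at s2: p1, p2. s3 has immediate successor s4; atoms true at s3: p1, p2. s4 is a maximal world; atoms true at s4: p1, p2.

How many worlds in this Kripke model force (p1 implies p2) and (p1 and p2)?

s0: does not force it — s0 does not force (p1 implies p2) and (p1 and p2) since s0 fails p1 and p2.
s1: does not force it — s1 does not force (p1 implies p2) and (p1 and p2) since s1 fails p1 and p2.
s2: forces it.
s3: forces it.
s4: forces it.
Worlds forcing the formula: {s2, s3, s4}.

3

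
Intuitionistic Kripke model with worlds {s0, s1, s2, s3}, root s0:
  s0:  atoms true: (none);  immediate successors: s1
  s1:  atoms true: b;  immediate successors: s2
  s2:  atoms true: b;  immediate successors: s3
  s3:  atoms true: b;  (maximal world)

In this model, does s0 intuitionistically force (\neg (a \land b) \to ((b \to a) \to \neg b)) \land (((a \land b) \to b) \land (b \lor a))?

s0 \nVdash (\neg (a \land b) \to ((b \to a) \to \neg b)) \land (((a \land b) \to b) \land (b \lor a)) since s0 fails ((a \land b) \to b) \land (b \lor a).

No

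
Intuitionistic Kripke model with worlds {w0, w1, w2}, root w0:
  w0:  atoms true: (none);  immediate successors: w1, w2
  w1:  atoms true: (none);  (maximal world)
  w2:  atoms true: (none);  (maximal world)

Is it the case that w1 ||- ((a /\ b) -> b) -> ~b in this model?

Yes

w1 ||- ((a /\ b) -> b) -> ~b: every world accessible from w1 that forces (a /\ b) -> b (namely w1) also forces ~b.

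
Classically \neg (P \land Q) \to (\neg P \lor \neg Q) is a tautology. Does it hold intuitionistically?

No

This is the constructively invalid direction of De Morgan's law for conjunction, which is not intuitionistically valid.
A Kripke countermodel: worlds 0, 1, 2; order generated by 0 \le 1, 0 \le 2; atoms true at each world — 0:{}; 1:{P}; 2:{Q}.
0 \nVdash \neg (P \land Q) \to (\neg P \lor \neg Q): already at 0 itself, 0 \Vdash \neg (P \land Q) but 0 \nVdash \neg P \lor \neg Q.
0 \nVdash \neg P \lor \neg Q: neither disjunct is forced at 0.
0 \nVdash \neg P since 1 is accessible from 0 and 1 \Vdash P.
So the root 0 does not force the formula.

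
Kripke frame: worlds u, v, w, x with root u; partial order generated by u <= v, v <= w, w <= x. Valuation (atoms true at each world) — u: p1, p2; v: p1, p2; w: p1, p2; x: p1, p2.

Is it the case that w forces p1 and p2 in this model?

Yes

w forces p1 and p2 since w forces both conjuncts.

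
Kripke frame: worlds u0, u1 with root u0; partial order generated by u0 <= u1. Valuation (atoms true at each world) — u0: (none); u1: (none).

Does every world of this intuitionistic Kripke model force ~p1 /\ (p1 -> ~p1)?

Yes

u0 ||- ~p1 /\ (p1 -> ~p1) since u0 forces both conjuncts.
Since the root u0 forces ~p1 /\ (p1 -> ~p1) and forcing is persistent (monotone upward), every world forces it.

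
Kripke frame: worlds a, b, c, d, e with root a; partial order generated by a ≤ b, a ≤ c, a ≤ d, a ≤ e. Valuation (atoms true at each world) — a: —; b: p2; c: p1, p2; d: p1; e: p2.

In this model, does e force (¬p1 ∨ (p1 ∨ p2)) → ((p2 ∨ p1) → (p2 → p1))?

e ⊮ (¬p1 ∨ (p1 ∨ p2)) → ((p2 ∨ p1) → (p2 → p1)): already at e itself, e ⊩ ¬p1 ∨ (p1 ∨ p2) but e ⊮ (p2 ∨ p1) → (p2 → p1).
e ⊮ (p2 ∨ p1) → (p2 → p1): already at e itself, e ⊩ p2 ∨ p1 but e ⊮ p2 → p1.
e ⊮ p2 → p1: already at e itself, e ⊩ p2 but e ⊮ p1.
e lacks atom p1, so e ⊮ p1.

No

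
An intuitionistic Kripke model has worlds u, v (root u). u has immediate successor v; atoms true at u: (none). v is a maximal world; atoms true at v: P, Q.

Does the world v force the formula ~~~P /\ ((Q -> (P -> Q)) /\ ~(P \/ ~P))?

v ||-/- ~~~P /\ ((Q -> (P -> Q)) /\ ~(P \/ ~P)) since v fails ~~~P.

No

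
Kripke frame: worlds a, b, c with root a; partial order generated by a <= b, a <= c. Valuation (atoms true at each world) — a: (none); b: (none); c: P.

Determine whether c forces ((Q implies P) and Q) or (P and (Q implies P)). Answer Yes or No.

Yes

c forces ((Q implies P) and Q) or (P and (Q implies P)) via the disjunct P and (Q implies P).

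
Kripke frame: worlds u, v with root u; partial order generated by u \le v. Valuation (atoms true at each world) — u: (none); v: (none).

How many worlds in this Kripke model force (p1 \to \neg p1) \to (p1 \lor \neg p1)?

2

u: forces it.
v: forces it.
Worlds forcing the formula: {u, v}.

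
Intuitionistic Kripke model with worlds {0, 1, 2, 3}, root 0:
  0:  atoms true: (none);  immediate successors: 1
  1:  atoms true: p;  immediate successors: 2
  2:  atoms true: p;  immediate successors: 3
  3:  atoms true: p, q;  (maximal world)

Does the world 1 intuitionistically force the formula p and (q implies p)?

Yes

1 forces p and (q implies p) since 1 forces both conjuncts.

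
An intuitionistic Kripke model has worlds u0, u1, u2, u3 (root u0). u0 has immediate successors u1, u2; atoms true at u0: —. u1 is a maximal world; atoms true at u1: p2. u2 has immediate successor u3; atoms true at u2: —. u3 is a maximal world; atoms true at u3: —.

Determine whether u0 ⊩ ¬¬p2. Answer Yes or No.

No

u0 ⊮ ¬¬p2 since u2 is accessible from u0 and u2 ⊩ ¬p2.
u2 ⊩ ¬p2: no world accessible from u2 forces p2.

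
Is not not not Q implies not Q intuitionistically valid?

This is triple-negation reduction, which is intuitionistically derivable.
Assume not not not Q and suppose Q. Then not not Q (double-negation introduction), contradicting not not not Q. So not Q.

Yes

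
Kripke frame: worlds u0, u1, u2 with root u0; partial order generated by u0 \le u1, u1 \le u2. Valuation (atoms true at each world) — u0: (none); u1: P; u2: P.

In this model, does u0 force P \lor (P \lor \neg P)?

u0 \nVdash P \lor (P \lor \neg P): neither disjunct is forced at u0.
u0 lacks atom P, so u0 \nVdash P.

No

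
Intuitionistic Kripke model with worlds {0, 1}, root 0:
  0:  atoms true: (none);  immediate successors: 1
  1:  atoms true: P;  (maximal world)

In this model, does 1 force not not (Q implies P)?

1 forces not not (Q implies P): no world accessible from 1 forces not (Q implies P).

Yes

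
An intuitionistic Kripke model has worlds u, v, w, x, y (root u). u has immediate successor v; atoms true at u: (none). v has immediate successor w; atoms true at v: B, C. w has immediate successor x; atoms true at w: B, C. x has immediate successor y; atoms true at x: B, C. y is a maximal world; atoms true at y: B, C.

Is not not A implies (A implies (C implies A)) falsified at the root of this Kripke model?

u forces not not A implies (A implies (C implies A)) vacuously: no world accessible from u forces the antecedent not not A.
So the root u forces not not A implies (A implies (C implies A)); the model is not a countermodel.

No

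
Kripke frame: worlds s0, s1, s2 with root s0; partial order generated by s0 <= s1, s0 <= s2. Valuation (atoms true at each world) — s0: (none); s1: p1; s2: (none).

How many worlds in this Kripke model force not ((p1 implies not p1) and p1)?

3

s0: forces it.
s1: forces it.
s2: forces it.
Worlds forcing the formula: {s0, s1, s2}.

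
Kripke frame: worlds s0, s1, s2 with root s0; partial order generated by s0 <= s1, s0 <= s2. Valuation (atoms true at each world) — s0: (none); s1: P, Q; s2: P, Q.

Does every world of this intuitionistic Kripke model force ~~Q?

Yes

s0 ||- ~~Q: no world accessible from s0 forces ~Q.
Since the root s0 forces ~~Q and forcing is persistent (monotone upward), every world forces it.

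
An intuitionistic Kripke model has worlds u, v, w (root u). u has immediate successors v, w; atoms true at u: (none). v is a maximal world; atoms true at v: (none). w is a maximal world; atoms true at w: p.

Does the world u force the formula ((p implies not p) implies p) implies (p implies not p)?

No

u does not force ((p implies not p) implies p) implies (p implies not p): at the accessible world w, w forces (p implies not p) implies p but w does not force p implies not p.
w does not force p implies not p: already at w itself, w forces p but w does not force not p.
w does not force not p since w is accessible from w and w forces p.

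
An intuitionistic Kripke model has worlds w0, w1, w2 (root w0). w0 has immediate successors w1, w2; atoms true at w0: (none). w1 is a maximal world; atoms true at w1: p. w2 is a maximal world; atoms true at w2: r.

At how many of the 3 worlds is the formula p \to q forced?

w0: does not force it — w0 \nVdash p \to q: at the accessible world w1, w1 \Vdash p but w1 \nVdash q.
w1: does not force it — w1 \nVdash p \to q: already at w1 itself, w1 \Vdash p but w1 \nVdash q.
w2: forces it.
Worlds forcing the formula: {w2}.

1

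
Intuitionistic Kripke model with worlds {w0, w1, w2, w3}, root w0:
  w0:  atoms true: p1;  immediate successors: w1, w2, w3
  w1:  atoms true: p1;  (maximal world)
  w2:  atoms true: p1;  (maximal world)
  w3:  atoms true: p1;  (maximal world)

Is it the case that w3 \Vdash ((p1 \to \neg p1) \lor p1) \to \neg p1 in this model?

w3 \nVdash ((p1 \to \neg p1) \lor p1) \to \neg p1: already at w3 itself, w3 \Vdash (p1 \to \neg p1) \lor p1 but w3 \nVdash \neg p1.
w3 \nVdash \neg p1 since w3 is accessible from w3 and w3 \Vdash p1.

No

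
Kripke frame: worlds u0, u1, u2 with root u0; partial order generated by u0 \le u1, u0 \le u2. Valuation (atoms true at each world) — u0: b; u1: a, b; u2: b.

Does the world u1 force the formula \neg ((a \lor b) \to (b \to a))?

No

u1 \nVdash \neg ((a \lor b) \to (b \to a)) since u1 is accessible from u1 and u1 \Vdash (a \lor b) \to (b \to a).
u1 \Vdash (a \lor b) \to (b \to a): every world accessible from u1 that forces a \lor b (namely u1) also forces b \to a.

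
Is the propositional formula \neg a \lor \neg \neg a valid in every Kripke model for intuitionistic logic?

No

This is the weak law of excluded middle, which is not intuitionistically valid.
A Kripke countermodel: worlds s0, s1, s2; order generated by s0 \le s1, s0 \le s2; atoms true at each world — s0:{}; s1:{a}; s2:{}.
s0 \nVdash \neg a \lor \neg \neg a: neither disjunct is forced at s0.
s0 \nVdash \neg a since s1 is accessible from s0 and s1 \Vdash a.
So the root s0 does not force the formula.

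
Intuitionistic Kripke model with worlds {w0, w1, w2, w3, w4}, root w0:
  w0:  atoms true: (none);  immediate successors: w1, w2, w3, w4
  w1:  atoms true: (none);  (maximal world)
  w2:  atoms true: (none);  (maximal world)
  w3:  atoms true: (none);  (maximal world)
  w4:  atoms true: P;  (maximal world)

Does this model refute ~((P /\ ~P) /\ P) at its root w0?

w0 ||- ~((P /\ ~P) /\ P): no world accessible from w0 forces (P /\ ~P) /\ P.
So the root w0 forces ~((P /\ ~P) /\ P); the model is not a countermodel.

No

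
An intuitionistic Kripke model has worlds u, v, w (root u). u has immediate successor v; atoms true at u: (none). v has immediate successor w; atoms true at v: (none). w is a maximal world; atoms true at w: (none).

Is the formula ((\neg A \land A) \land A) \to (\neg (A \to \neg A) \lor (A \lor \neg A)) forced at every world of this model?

u \Vdash ((\neg A \land A) \land A) \to (\neg (A \to \neg A) \lor (A \lor \neg A)) vacuously: no world accessible from u forces the antecedent (\neg A \land A) \land A.
Since the root u forces ((\neg A \land A) \land A) \to (\neg (A \to \neg A) \lor (A \lor \neg A)) and forcing is persistent (monotone upward), every world forces it.

Yes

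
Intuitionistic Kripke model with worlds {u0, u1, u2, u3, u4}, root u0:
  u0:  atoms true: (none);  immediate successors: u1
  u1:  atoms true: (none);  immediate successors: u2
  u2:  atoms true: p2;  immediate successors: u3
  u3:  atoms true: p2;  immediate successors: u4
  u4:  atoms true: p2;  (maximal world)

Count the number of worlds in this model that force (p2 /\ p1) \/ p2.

u0: does not force it — u0 ||-/- (p2 /\ p1) \/ p2: neither disjunct is forced at u0.
u1: does not force it — u1 ||-/- (p2 /\ p1) \/ p2: neither disjunct is forced at u1.
u2: forces it.
u3: forces it.
u4: forces it.
Worlds forcing the formula: {u2, u3, u4}.

3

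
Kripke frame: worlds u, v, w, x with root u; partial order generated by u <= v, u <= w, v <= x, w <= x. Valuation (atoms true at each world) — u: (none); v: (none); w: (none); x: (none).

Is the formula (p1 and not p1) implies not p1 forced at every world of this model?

Yes

u forces (p1 and not p1) implies not p1 vacuously: no world accessible from u forces the antecedent p1 and not p1.
Since the root u forces (p1 and not p1) implies not p1 and forcing is persistent (monotone upward), every world forces it.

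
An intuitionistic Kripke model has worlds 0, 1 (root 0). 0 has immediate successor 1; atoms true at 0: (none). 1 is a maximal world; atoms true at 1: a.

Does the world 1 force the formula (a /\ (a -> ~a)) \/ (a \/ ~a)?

Yes

1 ||- (a /\ (a -> ~a)) \/ (a \/ ~a) via the disjunct a \/ ~a.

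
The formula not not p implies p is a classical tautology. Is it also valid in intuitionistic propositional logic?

This is double-negation elimination, which is not intuitionistically valid.
A Kripke countermodel: worlds w0, w1; order generated by w0 <= w1; atoms true at each world — w0:{}; w1:{p}.
w0 does not force not not p implies p: already at w0 itself, w0 forces not not p but w0 does not force p.
w0 lacks atom p, so w0 does not force p.
So the root w0 does not force the formula.

No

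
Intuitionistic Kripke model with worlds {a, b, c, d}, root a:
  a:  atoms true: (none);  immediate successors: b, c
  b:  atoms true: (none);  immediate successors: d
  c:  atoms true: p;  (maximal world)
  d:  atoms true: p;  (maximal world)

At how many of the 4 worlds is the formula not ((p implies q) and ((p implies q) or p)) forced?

4

a: forces it.
b: forces it.
c: forces it.
d: forces it.
Worlds forcing the formula: {a, b, c, d}.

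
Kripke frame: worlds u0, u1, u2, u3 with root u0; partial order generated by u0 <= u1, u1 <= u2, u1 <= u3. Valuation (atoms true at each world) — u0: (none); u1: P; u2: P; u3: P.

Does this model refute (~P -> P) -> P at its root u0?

u0 ||-/- (~P -> P) -> P: already at u0 itself, u0 ||- ~P -> P but u0 ||-/- P.
u0 lacks atom P, so u0 ||-/- P.
So the root u0 does not force (~P -> P) -> P; the model is a countermodel.

Yes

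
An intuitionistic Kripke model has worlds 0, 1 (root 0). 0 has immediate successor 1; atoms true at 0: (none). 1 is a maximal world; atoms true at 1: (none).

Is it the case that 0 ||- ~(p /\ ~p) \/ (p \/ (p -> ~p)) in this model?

0 ||- ~(p /\ ~p) \/ (p \/ (p -> ~p)) via the disjunct ~(p /\ ~p).

Yes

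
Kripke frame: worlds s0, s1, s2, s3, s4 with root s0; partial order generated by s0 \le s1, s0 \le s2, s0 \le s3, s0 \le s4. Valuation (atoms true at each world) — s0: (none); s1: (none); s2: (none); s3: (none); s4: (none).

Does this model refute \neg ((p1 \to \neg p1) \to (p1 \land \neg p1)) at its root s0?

s0 \Vdash \neg ((p1 \to \neg p1) \to (p1 \land \neg p1)): no world accessible from s0 forces (p1 \to \neg p1) \to (p1 \land \neg p1).
So the root s0 forces \neg ((p1 \to \neg p1) \to (p1 \land \neg p1)); the model is not a countermodel.

No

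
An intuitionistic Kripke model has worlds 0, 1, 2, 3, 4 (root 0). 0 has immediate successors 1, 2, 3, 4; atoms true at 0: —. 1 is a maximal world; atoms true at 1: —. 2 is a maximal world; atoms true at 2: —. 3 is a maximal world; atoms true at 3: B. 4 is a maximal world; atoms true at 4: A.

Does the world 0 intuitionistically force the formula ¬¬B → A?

0 ⊮ ¬¬B → A: at the accessible world 3, 3 ⊩ ¬¬B but 3 ⊮ A.
3 lacks atom A, so 3 ⊮ A.

No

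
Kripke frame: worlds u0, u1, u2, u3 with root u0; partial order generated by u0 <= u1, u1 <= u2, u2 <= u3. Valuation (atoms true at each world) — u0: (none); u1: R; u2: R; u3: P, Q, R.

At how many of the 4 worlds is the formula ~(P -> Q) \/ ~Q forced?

0

u0: does not force it — u0 ||-/- ~(P -> Q) \/ ~Q: neither disjunct is forced at u0.
u1: does not force it.
u2: does not force it.
u3: does not force it.
Worlds forcing the formula: { }.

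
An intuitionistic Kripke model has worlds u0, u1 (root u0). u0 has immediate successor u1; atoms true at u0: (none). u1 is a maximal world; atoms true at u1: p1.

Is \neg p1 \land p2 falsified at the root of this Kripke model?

Yes

u0 \nVdash \neg p1 \land p2 since u0 fails \neg p1.
So the root u0 does not force \neg p1 \land p2; the model is a countermodel.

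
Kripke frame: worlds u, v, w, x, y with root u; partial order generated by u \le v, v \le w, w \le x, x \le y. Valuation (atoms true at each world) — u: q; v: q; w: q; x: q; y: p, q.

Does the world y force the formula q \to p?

Yes

y \Vdash q \to p: every world accessible from y that forces q (namely y) also forces p.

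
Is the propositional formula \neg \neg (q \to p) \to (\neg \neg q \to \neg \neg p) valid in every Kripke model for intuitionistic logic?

Yes

This is the distribution of double negation over implication, which is intuitionistically derivable.
Assume \neg \neg (q \to p) and \neg \neg q; suppose \neg p. Then q \to p would give \neg q (by contraposition), contradicting \neg \neg q; so \neg (q \to p), contradicting \neg \neg (q \to p). Hence \neg \neg p.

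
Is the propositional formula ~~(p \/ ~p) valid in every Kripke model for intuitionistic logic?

This is the double negation of excluded middle, which is intuitionistically derivable.
Assuming ~(p \/ ~p): from p we'd get p \/ ~p, so ~p; but then p \/ ~p again — contradiction. Hence ~~(p \/ ~p).

Yes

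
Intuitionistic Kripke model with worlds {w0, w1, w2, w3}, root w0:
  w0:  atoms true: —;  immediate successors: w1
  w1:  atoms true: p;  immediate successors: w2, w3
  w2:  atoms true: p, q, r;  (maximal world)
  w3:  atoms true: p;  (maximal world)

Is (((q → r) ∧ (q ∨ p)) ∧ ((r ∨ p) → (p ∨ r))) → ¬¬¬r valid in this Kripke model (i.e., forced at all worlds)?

Not every world: w0 ⊮ (((q → r) ∧ (q ∨ p)) ∧ ((r ∨ p) → (p ∨ r))) → ¬¬¬r.
w0 ⊮ (((q → r) ∧ (q ∨ p)) ∧ ((r ∨ p) → (p ∨ r))) → ¬¬¬r: at the accessible world w1, w1 ⊩ ((q → r) ∧ (q ∨ p)) ∧ ((r ∨ p) → (p ∨ r)) but w1 ⊮ ¬¬¬r.
w1 ⊮ ¬¬¬r since w2 is accessible from w1 and w2 ⊩ ¬¬r.
w2 ⊩ ¬¬r: no world accessible from w2 forces ¬r.

No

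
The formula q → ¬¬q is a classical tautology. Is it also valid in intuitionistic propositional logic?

This is double-negation introduction, which is intuitionistically derivable.
If a world forces q then every accessible world forces q (persistence), so none forces ¬q; hence ¬¬q.

Yes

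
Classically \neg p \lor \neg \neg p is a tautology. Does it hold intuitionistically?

No

This is the weak law of excluded middle, which is not intuitionistically valid.
A Kripke countermodel: worlds u, v, w; order generated by u \le v, u \le w; atoms true at each world — u:{}; v:{p}; w:{}.
u \nVdash \neg p \lor \neg \neg p: neither disjunct is forced at u.
u \nVdash \neg p since v is accessible from u and v \Vdash p.
So the root u does not force the formula.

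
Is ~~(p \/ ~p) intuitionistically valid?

Yes

This is the double negation of excluded middle, which is intuitionistically derivable.
Assuming ~(p \/ ~p): from p we'd get p \/ ~p, so ~p; but then p \/ ~p again — contradiction. Hence ~~(p \/ ~p).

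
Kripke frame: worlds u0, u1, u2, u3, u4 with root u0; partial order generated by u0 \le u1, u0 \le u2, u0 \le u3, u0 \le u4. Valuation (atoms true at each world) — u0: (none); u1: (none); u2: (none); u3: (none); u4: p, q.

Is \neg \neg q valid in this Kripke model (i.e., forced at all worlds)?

Not every world: u0 \nVdash \neg \neg q.
u0 \nVdash \neg \neg q since u1 is accessible from u0 and u1 \Vdash \neg q.
u1 \Vdash \neg q: no world accessible from u1 forces q.

No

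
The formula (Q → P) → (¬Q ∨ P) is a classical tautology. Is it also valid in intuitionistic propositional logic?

This is the material-implication-as-disjunction principle, which is not intuitionistically valid.
A Kripke countermodel: worlds 0, 1; order generated by 0 ≤ 1; atoms true at each world — 0:{}; 1:{P,Q}.
0 ⊮ (Q → P) → (¬Q ∨ P): already at 0 itself, 0 ⊩ Q → P but 0 ⊮ ¬Q ∨ P.
0 ⊮ ¬Q ∨ P: neither disjunct is forced at 0.
0 ⊮ ¬Q since 1 is accessible from 0 and 1 ⊩ Q.
So the root 0 does not force the formula.

No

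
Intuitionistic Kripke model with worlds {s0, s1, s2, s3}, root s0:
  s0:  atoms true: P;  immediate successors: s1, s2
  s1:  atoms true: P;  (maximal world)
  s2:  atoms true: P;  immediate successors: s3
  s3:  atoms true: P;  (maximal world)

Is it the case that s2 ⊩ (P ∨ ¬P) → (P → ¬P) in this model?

No

s2 ⊮ (P ∨ ¬P) → (P → ¬P): already at s2 itself, s2 ⊩ P ∨ ¬P but s2 ⊮ P → ¬P.
s2 ⊮ P → ¬P: already at s2 itself, s2 ⊩ P but s2 ⊮ ¬P.
s2 ⊮ ¬P since s2 is accessible from s2 and s2 ⊩ P.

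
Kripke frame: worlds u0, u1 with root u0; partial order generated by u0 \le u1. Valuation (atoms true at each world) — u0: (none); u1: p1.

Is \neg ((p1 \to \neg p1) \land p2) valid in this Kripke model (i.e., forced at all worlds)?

Yes

u0 \Vdash \neg ((p1 \to \neg p1) \land p2): no world accessible from u0 forces (p1 \to \neg p1) \land p2.
Since the root u0 forces \neg ((p1 \to \neg p1) \land p2) and forcing is persistent (monotone upward), every world forces it.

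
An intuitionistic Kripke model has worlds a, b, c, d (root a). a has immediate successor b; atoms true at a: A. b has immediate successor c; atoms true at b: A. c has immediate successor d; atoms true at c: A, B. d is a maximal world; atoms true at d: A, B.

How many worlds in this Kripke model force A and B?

a: does not force it — a does not force A and B since a fails B.
b: does not force it.
c: forces it.
d: forces it.
Worlds forcing the formula: {c, d}.

2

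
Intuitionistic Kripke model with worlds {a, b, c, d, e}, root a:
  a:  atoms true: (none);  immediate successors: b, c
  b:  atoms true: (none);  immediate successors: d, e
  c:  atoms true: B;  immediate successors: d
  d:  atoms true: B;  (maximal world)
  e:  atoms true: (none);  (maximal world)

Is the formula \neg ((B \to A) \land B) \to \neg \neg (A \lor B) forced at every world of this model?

Not every world: a \nVdash \neg ((B \to A) \land B) \to \neg \neg (A \lor B).
a \nVdash \neg ((B \to A) \land B) \to \neg \neg (A \lor B): already at a itself, a \Vdash \neg ((B \to A) \land B) but a \nVdash \neg \neg (A \lor B).
a \nVdash \neg \neg (A \lor B) since e is accessible from a and e \Vdash \neg (A \lor B).
e \Vdash \neg (A \lor B): no world accessible from e forces A \lor B.

No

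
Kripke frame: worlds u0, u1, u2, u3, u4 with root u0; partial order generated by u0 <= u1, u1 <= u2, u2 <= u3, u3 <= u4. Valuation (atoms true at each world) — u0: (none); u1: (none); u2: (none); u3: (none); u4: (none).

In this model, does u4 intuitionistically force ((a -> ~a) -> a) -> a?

Yes

u4 ||- ((a -> ~a) -> a) -> a vacuously: no world accessible from u4 forces the antecedent (a -> ~a) -> a.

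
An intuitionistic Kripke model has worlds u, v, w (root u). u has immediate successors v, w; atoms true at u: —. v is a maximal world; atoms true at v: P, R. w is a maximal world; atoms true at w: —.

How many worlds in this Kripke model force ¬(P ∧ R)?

1

u: does not force it — u ⊮ ¬(P ∧ R) since v is accessible from u and v ⊩ P ∧ R.
v: does not force it.
w: forces it.
Worlds forcing the formula: {w}.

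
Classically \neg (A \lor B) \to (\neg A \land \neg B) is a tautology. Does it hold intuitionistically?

Yes

This is a constructively valid De Morgan direction (negated disjunction to conjunction of negations), which is intuitionistically derivable.
From \neg (A \lor B): if A held then A \lor B would, contradiction — so \neg A; similarly \neg B.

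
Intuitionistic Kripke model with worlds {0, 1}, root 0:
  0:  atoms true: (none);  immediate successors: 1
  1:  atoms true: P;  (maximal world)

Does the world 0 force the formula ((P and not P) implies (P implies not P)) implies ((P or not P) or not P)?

0 does not force ((P and not P) implies (P implies not P)) implies ((P or not P) or not P): already at 0 itself, 0 forces (P and not P) implies (P implies not P) but 0 does not force (P or not P) or not P.
0 does not force (P or not P) or not P: neither disjunct is forced at 0.
0 does not force P or not P: neither disjunct is forced at 0.

No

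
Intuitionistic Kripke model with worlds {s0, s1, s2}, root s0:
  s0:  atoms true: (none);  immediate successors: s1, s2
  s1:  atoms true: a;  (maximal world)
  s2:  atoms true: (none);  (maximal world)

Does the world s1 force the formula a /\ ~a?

No

s1 ||-/- a /\ ~a since s1 fails ~a.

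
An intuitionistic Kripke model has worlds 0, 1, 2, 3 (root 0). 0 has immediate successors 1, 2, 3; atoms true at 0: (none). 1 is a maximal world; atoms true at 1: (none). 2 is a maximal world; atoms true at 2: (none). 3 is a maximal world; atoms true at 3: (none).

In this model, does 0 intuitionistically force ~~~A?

Yes

0 ||- ~~~A: no world accessible from 0 forces ~~A.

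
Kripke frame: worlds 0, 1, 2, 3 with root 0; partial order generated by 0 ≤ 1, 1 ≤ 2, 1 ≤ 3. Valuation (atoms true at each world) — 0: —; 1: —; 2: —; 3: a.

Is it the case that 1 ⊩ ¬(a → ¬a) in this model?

No

1 ⊮ ¬(a → ¬a) since 2 is accessible from 1 and 2 ⊩ a → ¬a.
2 ⊩ a → ¬a vacuously: no world accessible from 2 forces the antecedent a.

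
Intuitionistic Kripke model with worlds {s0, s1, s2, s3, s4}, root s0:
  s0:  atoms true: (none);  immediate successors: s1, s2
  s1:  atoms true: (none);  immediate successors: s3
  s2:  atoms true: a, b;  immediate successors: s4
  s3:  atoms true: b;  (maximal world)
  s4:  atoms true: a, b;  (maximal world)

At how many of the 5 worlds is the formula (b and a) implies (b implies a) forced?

5

s0: forces it.
s1: forces it.
s2: forces it.
s3: forces it.
s4: forces it.
Worlds forcing the formula: {s0, s1, s2, s3, s4}.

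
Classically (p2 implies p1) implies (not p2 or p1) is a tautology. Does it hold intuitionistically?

This is the material-implication-as-disjunction principle, which is not intuitionistically valid.
A Kripke countermodel: worlds s0, s1; order generated by s0 <= s1; atoms true at each world — s0:{}; s1:{p1,p2}.
s0 does not force (p2 implies p1) implies (not p2 or p1): already at s0 itself, s0 forces p2 implies p1 but s0 does not force not p2 or p1.
s0 does not force not p2 or p1: neither disjunct is forced at s0.
s0 does not force not p2 since s1 is accessible from s0 and s1 forces p2.
So the root s0 does not force the formula.

No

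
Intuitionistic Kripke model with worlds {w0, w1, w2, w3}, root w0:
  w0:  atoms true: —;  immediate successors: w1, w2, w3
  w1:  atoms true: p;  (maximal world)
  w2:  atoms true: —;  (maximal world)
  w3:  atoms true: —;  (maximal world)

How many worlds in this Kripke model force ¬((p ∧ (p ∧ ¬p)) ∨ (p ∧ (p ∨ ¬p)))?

2

w0: does not force it — w0 ⊮ ¬((p ∧ (p ∧ ¬p)) ∨ (p ∧ (p ∨ ¬p))) since w1 is accessible from w0 and w1 ⊩ (p ∧ (p ∧ ¬p)) ∨ (p ∧ (p ∨ ¬p)).
w1: does not force it — w1 ⊮ ¬((p ∧ (p ∧ ¬p)) ∨ (p ∧ (p ∨ ¬p))) since w1 is accessible from w1 and w1 ⊩ (p ∧ (p ∧ ¬p)) ∨ (p ∧ (p ∨ ¬p)).
w2: forces it.
w3: forces it.
Worlds forcing the formula: {w2, w3}.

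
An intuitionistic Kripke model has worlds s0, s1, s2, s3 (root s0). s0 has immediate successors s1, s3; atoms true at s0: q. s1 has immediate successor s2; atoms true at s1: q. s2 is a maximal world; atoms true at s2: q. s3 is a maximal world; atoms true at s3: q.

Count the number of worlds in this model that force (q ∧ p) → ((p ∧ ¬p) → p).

4

s0: forces it.
s1: forces it.
s2: forces it.
s3: forces it.
Worlds forcing the formula: {s0, s1, s2, s3}.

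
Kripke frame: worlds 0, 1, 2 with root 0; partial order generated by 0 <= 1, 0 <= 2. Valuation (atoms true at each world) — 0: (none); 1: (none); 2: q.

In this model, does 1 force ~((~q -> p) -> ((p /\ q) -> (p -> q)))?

No

1 ||-/- ~((~q -> p) -> ((p /\ q) -> (p -> q))) since 1 is accessible from 1 and 1 ||- (~q -> p) -> ((p /\ q) -> (p -> q)).
1 ||- (~q -> p) -> ((p /\ q) -> (p -> q)) vacuously: no world accessible from 1 forces the antecedent ~q -> p.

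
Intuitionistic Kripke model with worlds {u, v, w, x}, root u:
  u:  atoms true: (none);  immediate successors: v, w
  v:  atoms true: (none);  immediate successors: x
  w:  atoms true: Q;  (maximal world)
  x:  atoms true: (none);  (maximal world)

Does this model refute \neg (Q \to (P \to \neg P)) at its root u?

u \nVdash \neg (Q \to (P \to \neg P)) since u is accessible from u and u \Vdash Q \to (P \to \neg P).
u \Vdash Q \to (P \to \neg P): every world accessible from u that forces Q (namely w) also forces P \to \neg P.
So the root u does not force \neg (Q \to (P \to \neg P)); the model is a countermodel.

Yes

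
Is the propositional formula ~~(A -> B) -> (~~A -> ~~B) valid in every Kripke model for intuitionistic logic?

Yes

This is the distribution of double negation over implication, which is intuitionistically derivable.
Assume ~~(A -> B) and ~~A; suppose ~B. Then A -> B would give ~A (by contraposition), contradicting ~~A; so ~(A -> B), contradicting ~~(A -> B). Hence ~~B.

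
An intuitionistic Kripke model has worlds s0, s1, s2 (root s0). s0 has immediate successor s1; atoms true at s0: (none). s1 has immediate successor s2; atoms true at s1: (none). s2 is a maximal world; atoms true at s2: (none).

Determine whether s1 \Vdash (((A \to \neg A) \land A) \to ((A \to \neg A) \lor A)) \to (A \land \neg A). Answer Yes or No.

No

s1 \nVdash (((A \to \neg A) \land A) \to ((A \to \neg A) \lor A)) \to (A \land \neg A): already at s1 itself, s1 \Vdash ((A \to \neg A) \land A) \to ((A \to \neg A) \lor A) but s1 \nVdash A \land \neg A.
s1 \nVdash A \land \neg A since s1 fails A.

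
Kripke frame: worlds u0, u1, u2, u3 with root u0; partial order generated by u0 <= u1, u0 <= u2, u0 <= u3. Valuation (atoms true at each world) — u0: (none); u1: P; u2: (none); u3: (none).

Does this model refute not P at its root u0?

Yes

u0 does not force not P since u1 is accessible from u0 and u1 forces P.
So the root u0 does not force not P; the model is a countermodel.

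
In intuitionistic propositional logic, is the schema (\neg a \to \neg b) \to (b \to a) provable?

No

This is the converse of contraposition, which is not intuitionistically valid.
A Kripke countermodel: worlds u0, u1; order generated by u0 \le u1; atoms true at each world — u0:{b}; u1:{a,b}.
u0 \nVdash (\neg a \to \neg b) \to (b \to a): already at u0 itself, u0 \Vdash \neg a \to \neg b but u0 \nVdash b \to a.
u0 \nVdash b \to a: already at u0 itself, u0 \Vdash b but u0 \nVdash a.
u0 lacks atom a, so u0 \nVdash a.
So the root u0 does not force the formula.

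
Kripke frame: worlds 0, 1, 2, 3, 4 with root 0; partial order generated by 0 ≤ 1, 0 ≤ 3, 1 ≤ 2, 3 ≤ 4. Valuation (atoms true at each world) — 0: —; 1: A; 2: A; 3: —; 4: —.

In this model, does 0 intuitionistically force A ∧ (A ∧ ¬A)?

No

0 ⊮ A ∧ (A ∧ ¬A) since 0 fails A.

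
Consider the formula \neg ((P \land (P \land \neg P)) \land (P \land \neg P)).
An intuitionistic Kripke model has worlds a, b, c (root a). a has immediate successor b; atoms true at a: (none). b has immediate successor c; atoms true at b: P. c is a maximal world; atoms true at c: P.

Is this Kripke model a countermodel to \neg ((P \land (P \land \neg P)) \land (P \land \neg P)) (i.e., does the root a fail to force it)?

a \Vdash \neg ((P \land (P \land \neg P)) \land (P \land \neg P)): no world accessible from a forces (P \land (P \land \neg P)) \land (P \land \neg P).
So the root a forces \neg ((P \land (P \land \neg P)) \land (P \land \neg P)); the model is not a countermodel.

No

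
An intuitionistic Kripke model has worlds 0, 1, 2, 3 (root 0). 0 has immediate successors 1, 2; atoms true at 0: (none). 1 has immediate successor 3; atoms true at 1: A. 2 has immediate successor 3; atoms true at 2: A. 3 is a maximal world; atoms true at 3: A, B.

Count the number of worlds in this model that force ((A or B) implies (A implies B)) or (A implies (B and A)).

0: does not force it — 0 does not force ((A or B) implies (A implies B)) or (A implies (B and A)): neither disjunct is forced at 0.
1: does not force it.
2: does not force it.
3: forces it.
Worlds forcing the formula: {3}.

1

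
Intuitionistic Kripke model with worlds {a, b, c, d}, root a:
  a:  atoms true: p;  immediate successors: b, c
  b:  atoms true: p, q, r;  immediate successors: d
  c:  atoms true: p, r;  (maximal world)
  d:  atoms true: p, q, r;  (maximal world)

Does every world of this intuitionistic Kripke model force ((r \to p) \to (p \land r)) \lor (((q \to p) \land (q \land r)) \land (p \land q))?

Not every world: a \nVdash ((r \to p) \to (p \land r)) \lor (((q \to p) \land (q \land r)) \land (p \land q)).
a \nVdash ((r \to p) \to (p \land r)) \lor (((q \to p) \land (q \land r)) \land (p \land q)): neither disjunct is forced at a.
a \nVdash (r \to p) \to (p \land r): already at a itself, a \Vdash r \to p but a \nVdash p \land r.

No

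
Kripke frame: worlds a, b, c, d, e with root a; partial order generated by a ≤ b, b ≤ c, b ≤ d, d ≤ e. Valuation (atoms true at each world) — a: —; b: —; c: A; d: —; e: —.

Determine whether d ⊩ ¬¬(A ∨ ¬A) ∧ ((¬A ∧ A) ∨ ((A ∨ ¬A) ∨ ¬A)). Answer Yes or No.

Yes

d ⊩ ¬¬(A ∨ ¬A) ∧ ((¬A ∧ A) ∨ ((A ∨ ¬A) ∨ ¬A)) since d forces both conjuncts.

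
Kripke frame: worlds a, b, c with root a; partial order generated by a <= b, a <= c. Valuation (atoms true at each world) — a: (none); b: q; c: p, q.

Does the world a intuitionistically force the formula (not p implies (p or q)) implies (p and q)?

a does not force (not p implies (p or q)) implies (p and q): already at a itself, a forces not p implies (p or q) but a does not force p and q.
a does not force p and q since a fails p.

No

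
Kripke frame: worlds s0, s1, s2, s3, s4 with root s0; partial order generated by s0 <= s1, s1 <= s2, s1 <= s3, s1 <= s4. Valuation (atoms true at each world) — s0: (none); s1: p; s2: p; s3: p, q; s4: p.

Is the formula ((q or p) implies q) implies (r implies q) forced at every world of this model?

Yes

s0 forces ((q or p) implies q) implies (r implies q): every world accessible from s0 that forces (q or p) implies q (namely s3) also forces r implies q.
Since the root s0 forces ((q or p) implies q) implies (r implies q) and forcing is persistent (monotone upward), every world forces it.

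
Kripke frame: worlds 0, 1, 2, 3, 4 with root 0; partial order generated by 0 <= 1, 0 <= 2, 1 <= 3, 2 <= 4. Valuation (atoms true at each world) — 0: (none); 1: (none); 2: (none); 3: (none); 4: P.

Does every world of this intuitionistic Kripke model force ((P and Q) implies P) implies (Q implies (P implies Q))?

0 forces ((P and Q) implies P) implies (Q implies (P implies Q)): every world accessible from 0 that forces (P and Q) implies P (namely 0, 1, 2, 3, 4) also forces Q implies (P implies Q).
Since the root 0 forces ((P and Q) implies P) implies (Q implies (P implies Q)) and forcing is persistent (monotone upward), every world forces it.

Yes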